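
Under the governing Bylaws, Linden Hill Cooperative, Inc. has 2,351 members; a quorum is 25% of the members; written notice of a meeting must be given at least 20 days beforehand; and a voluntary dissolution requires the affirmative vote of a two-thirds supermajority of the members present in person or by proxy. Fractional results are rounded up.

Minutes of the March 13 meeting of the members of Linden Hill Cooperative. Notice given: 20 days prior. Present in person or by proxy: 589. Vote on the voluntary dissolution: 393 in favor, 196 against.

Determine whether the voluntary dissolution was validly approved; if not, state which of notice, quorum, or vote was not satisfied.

Notice: 20 days given; 20 required. Satisfied.
Quorum: 25% of 2,351 = 587.75, rounded up to 588; 589 present. Satisfied.
Vote: requires two-thirds of those present (589); 2/3 of 589 = 392.67, rounded up to 393, so 393 needed; 393 in favor. Satisfied.

Valid — all requirements satisfied.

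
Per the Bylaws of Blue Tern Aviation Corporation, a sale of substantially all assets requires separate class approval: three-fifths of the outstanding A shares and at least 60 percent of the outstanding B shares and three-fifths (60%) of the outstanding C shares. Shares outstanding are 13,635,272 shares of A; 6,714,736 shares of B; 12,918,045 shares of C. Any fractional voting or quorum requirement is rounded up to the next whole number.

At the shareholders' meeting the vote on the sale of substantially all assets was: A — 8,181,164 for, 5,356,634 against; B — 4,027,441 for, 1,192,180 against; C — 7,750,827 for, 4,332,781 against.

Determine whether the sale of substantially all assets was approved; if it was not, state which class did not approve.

A: 3/5 of 13635272 = 8181163.20, rounded up to 8181164; 8,181,164 required, 8,181,164 in favor — approved.
B: 3/5 of 6714736 = 4028841.60, rounded up to 4028842; 4,028,842 required, 4,027,441 in favor — not approved.
C: 3/5 of 12918045 = 7750827; 7,750,827 required, 7,750,827 in favor — approved.

Not approved — the B shares did not give the required vote.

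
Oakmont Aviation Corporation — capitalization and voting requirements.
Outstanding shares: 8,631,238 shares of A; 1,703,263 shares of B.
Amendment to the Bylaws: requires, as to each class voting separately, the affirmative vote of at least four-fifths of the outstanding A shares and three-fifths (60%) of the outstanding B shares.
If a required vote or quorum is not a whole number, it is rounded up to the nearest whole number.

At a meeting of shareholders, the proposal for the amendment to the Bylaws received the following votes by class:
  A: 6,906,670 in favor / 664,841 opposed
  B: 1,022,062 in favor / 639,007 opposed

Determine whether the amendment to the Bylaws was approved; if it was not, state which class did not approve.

A: 4/5 of 8631238 = 6904990.40, rounded up to 6904991; 6,904,991 required, 6,906,670 in favor — approved.
B: 3/5 of 1703263 = 1021957.80, rounded up to 1021958; 1,021,958 required, 1,022,062 in favor — approved.

Approved — every class gave the required vote.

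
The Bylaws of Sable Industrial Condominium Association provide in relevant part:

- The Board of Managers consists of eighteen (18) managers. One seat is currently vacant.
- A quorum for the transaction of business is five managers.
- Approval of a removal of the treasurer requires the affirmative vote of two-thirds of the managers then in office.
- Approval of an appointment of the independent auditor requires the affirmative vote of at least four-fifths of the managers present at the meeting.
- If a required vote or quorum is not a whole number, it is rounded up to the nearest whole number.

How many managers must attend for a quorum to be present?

5

The quorum is fixed at 5.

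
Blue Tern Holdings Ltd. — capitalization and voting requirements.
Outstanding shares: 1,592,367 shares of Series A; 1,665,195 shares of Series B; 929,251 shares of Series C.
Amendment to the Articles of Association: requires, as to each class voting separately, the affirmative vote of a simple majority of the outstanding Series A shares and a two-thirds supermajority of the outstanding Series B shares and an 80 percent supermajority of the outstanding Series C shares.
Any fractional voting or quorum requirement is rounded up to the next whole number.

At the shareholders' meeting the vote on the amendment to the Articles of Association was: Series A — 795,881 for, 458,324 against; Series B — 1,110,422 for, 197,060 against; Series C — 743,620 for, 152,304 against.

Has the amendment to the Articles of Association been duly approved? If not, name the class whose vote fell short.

Not approved — the Series A shares did not give the required vote.

Series A: a majority of 1592367 is 796184; 796,184 required, 795,881 in favor — not approved.
Series B: 2/3 of 1665195 = 1110130; 1,110,130 required, 1,110,422 in favor — approved.
Series C: 4/5 of 929251 = 743400.80, rounded up to 743401; 743,401 required, 743,620 in favor — approved.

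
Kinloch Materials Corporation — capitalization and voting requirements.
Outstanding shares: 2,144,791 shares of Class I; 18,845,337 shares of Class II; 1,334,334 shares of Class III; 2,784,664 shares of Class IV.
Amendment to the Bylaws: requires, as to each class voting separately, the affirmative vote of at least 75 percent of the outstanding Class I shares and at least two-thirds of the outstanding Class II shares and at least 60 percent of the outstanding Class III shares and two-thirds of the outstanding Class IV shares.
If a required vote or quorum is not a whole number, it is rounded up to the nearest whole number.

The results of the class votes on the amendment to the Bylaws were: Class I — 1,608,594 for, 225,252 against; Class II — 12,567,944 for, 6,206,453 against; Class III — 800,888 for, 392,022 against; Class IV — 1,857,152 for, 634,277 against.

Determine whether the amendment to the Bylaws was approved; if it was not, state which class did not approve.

Class I: 3/4 of 2144791 = 1608593.25, rounded up to 1608594; 1,608,594 required, 1,608,594 in favor — approved.
Class II: 2/3 of 18845337 = 12563558; 12,563,558 required, 12,567,944 in favor — approved.
Class III: 3/5 of 1334334 = 800600.40, rounded up to 800601; 800,601 required, 800,888 in favor — approved.
Class IV: 2/3 of 2784664 = 1856442.67, rounded up to 1856443; 1,856,443 required, 1,857,152 in favor — approved.

Approved — every class gave the required vote.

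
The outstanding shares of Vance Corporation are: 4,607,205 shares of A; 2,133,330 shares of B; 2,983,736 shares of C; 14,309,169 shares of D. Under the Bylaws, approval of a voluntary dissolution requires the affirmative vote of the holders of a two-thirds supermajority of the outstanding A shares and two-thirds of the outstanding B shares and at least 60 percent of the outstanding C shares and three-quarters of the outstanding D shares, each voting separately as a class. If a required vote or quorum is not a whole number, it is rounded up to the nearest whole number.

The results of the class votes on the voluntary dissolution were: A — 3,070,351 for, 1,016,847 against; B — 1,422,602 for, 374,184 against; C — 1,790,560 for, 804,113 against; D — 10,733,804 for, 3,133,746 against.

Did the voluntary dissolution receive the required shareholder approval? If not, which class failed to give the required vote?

Not approved — the A shares did not give the required vote.

A: 2/3 of 4607205 = 3071470; 3,071,470 required, 3,070,351 in favor — not approved.
B: 2/3 of 2133330 = 1422220; 1,422,220 required, 1,422,602 in favor — approved.
C: 3/5 of 2983736 = 1790241.60, rounded up to 1790242; 1,790,242 required, 1,790,560 in favor — approved.
D: 3/4 of 14309169 = 10731876.75, rounded up to 10731877; 10,731,877 required, 10,733,804 in favor — approved.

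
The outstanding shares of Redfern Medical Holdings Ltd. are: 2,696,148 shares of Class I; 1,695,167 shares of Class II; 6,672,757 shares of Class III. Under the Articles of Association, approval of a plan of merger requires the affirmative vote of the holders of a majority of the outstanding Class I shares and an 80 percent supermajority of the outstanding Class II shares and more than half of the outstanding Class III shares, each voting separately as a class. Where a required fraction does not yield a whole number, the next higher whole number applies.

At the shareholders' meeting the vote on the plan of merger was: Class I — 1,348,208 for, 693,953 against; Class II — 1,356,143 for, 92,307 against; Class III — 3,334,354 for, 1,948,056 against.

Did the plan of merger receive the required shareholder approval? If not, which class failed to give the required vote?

Not approved — the Class III shares did not give the required vote.

Class I: a majority of 2696148 is 1348075; 1,348,075 required, 1,348,208 in favor — approved.
Class II: 4/5 of 1695167 = 1356133.60, rounded up to 1356134; 1,356,134 required, 1,356,143 in favor — approved.
Class III: a majority of 6672757 is 3336379; 3,336,379 required, 3,334,354 in favor — not approved.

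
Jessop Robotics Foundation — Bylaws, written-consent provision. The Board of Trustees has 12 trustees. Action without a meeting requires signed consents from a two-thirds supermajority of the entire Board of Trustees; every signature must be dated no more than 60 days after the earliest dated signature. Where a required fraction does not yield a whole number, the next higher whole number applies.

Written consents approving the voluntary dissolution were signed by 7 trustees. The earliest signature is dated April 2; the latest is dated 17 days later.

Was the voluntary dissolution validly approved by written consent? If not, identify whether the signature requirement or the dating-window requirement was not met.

Not effective — insufficient signatures.

Signatures required: a two-thirds supermajority of 12 — 2/3 of 12 = 8, so 8 needed; 7 signed. Insufficient.
Dating window: the latest signature is 17 days after the earliest; the limit is 60 days. Within the window.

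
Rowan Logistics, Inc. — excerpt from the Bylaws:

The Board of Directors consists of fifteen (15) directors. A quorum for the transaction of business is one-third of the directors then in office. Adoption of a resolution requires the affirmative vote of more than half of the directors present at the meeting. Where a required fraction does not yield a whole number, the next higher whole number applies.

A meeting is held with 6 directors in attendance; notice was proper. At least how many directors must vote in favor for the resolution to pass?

The resolution requires a majority of the directors present (6).
A majority of 6 is 4.

4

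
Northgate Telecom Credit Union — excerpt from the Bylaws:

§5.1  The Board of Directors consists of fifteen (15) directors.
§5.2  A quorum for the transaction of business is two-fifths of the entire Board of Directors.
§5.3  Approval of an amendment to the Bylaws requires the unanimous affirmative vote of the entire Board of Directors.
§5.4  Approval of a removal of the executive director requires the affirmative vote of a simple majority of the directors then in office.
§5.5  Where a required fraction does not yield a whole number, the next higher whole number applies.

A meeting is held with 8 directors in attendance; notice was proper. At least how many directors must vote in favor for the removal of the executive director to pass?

8

The removal of the executive director requires a majority of the directors then in office (15).
A majority of 15 is 8.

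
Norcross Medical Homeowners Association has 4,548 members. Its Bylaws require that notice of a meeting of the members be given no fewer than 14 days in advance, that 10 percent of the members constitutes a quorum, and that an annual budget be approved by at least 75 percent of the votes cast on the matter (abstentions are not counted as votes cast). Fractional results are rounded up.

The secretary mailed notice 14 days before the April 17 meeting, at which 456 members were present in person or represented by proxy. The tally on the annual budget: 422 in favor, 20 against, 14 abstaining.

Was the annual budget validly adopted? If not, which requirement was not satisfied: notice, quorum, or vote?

Notice: 14 days given; 14 required. Satisfied.
Quorum: 10% of 4,548 = 454.80, rounded up to 455; 456 present. Satisfied.
Vote: requires three-fourths of the votes cast (456 − 14 abstaining = 442); 3/4 of 442 = 331.50, rounded up to 332, so 332 needed; 422 in favor. Satisfied.

Valid — all requirements satisfied.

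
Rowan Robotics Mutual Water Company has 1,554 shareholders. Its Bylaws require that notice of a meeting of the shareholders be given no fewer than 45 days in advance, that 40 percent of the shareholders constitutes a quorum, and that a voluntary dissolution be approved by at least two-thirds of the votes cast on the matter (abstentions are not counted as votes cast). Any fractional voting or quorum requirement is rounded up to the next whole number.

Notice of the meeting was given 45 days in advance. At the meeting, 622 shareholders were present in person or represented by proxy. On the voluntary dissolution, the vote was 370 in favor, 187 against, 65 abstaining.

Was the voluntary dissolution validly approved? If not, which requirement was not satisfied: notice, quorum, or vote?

Invalid — vote requirement not satisfied.

Notice: 45 days given; 45 required. Satisfied.
Quorum: 40% of 1,554 = 621.60, rounded up to 622; 622 present. Satisfied.
Vote: requires two-thirds of the votes cast (622 − 65 abstaining = 557); 2/3 of 557 = 371.33, rounded up to 372, so 372 needed; 370 in favor. Not satisfied.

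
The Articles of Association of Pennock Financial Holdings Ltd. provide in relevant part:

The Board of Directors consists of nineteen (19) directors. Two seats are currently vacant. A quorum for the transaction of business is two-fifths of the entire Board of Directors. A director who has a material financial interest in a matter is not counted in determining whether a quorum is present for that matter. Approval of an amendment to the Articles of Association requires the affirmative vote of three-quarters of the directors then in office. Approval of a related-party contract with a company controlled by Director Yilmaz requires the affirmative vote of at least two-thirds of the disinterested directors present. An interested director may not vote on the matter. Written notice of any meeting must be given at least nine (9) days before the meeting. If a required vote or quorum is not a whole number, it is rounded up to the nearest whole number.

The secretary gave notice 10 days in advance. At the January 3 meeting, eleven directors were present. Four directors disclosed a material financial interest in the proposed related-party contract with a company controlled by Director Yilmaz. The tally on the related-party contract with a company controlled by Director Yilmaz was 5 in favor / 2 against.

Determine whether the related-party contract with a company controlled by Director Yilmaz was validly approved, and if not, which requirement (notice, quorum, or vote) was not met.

Invalid — quorum requirement not satisfied.

Notice: 10 days given; 9 required (10 ≥ 9). Satisfied.
Quorum: 11 present, but the 4 interested directors do not count, leaving 7. Quorum is 8. Not satisfied.
Vote: the related-party contract with a company controlled by Director Yilmaz requires two-thirds of the disinterested directors present (11 − 4 = 7). 2/3 of 7 = 4.67, rounded up to 5, so 5 affirmative votes are needed; 5 voted in favor. Satisfied. (Moot — without a quorum no business can be validly transacted.)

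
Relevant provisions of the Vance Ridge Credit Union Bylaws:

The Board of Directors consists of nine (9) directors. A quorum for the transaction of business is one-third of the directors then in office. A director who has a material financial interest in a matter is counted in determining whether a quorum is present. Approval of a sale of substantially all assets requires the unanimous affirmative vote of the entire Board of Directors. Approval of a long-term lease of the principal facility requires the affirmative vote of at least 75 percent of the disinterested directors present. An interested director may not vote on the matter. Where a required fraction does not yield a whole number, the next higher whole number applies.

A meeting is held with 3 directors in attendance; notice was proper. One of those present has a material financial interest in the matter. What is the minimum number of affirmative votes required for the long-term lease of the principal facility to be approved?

2

The long-term lease of the principal facility requires three-fourths of the disinterested directors present (3 − 1 = 2).
3/4 of 2 = 1.50, rounded up to 2.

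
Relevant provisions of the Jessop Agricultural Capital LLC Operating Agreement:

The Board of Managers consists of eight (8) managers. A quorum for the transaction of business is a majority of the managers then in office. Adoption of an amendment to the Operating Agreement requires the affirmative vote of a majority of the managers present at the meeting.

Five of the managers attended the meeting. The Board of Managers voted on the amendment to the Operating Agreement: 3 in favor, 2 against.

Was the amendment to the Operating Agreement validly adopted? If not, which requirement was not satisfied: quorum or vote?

Quorum: 5 present; quorum is 5. Satisfied.
Vote: the amendment to the Operating Agreement requires a majority of the managers present (5). A majority of 5 is 3, so 3 affirmative votes are needed; 3 voted in favor. Satisfied.

Valid — all requirements satisfied.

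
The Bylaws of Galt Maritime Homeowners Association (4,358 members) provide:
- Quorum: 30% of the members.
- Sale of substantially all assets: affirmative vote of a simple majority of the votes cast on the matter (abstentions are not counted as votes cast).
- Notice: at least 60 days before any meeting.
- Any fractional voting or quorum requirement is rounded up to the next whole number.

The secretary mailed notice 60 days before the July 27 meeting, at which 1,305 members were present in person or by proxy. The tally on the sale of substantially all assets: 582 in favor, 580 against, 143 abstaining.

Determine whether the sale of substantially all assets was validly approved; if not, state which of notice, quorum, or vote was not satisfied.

Notice: 60 days given; 60 required. Satisfied.
Quorum: 30% of 4,358 = 1,307.40, rounded up to 1,308; 1,305 present. Not satisfied.
Vote: requires a majority of the votes cast (1,305 − 143 abstaining = 1,162); a majority of 1162 is 582, so 582 needed; 582 in favor. Satisfied.

Invalid — quorum requirement not satisfied.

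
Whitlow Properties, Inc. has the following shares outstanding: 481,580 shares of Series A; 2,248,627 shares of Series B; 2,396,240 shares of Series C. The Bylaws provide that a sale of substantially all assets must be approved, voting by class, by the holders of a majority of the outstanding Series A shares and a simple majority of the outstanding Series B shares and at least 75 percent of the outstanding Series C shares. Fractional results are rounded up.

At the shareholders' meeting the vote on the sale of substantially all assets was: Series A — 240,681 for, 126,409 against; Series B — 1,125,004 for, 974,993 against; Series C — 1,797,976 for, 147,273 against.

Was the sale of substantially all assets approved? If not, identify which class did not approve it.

Not approved — the Series A shares did not give the required vote.

Series A: a majority of 481580 is 240791; 240,791 required, 240,681 in favor — not approved.
Series B: a majority of 2248627 is 1124314; 1,124,314 required, 1,125,004 in favor — approved.
Series C: 3/4 of 2396240 = 1797180; 1,797,180 required, 1,797,976 in favor — approved.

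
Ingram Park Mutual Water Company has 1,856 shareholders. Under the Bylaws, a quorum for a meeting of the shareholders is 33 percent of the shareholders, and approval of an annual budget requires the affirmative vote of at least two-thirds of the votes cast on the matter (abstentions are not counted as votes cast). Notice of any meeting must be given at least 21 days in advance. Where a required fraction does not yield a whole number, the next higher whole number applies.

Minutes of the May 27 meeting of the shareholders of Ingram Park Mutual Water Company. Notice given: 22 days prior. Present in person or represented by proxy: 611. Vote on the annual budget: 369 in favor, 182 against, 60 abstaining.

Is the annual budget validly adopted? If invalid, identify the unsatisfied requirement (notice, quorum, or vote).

Invalid — quorum requirement not satisfied.

Notice: 22 days given; 21 required. Satisfied.
Quorum: 33% of 1,856 = 612.48, rounded up to 613; 611 present. Not satisfied.
Vote: requires two-thirds of the votes cast (611 − 60 abstaining = 551); 2/3 of 551 = 367.33, rounded up to 368, so 368 needed; 369 in favor. Satisfied.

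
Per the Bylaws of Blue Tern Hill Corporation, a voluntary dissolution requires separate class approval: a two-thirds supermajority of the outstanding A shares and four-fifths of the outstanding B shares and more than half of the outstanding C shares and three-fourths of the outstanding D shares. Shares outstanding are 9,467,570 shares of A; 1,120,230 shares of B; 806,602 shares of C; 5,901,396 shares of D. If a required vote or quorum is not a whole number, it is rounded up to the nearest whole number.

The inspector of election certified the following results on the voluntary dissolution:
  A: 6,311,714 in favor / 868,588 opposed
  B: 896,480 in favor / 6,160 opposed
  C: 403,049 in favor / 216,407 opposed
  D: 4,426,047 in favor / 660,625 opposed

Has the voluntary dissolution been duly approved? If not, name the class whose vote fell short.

A: 2/3 of 9467570 = 6311713.33, rounded up to 6311714; 6,311,714 required, 6,311,714 in favor — approved.
B: 4/5 of 1120230 = 896184; 896,184 required, 896,480 in favor — approved.
C: a majority of 806602 is 403302; 403,302 required, 403,049 in favor — not approved.
D: 3/4 of 5901396 = 4426047; 4,426,047 required, 4,426,047 in favor — approved.

Not approved — the C shares did not give the required vote.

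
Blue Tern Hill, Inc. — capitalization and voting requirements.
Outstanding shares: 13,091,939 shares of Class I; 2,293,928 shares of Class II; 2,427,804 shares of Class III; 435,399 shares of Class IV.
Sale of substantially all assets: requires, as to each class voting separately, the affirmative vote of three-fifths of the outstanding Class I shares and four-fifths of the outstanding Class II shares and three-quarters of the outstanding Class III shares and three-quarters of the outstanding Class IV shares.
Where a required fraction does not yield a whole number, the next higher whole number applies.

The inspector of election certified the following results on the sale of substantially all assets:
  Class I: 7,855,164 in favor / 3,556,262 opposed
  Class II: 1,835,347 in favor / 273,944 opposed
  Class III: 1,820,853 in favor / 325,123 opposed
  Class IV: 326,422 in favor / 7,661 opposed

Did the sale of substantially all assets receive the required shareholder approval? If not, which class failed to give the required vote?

Class I: 3/5 of 13091939 = 7855163.40, rounded up to 7855164; 7,855,164 required, 7,855,164 in favor — approved.
Class II: 4/5 of 2293928 = 1835142.40, rounded up to 1835143; 1,835,143 required, 1,835,347 in favor — approved.
Class III: 3/4 of 2427804 = 1820853; 1,820,853 required, 1,820,853 in favor — approved.
Class IV: 3/4 of 435399 = 326549.25, rounded up to 326550; 326,550 required, 326,422 in favor — not approved.

Not approved — the Class IV shares did not give the required vote.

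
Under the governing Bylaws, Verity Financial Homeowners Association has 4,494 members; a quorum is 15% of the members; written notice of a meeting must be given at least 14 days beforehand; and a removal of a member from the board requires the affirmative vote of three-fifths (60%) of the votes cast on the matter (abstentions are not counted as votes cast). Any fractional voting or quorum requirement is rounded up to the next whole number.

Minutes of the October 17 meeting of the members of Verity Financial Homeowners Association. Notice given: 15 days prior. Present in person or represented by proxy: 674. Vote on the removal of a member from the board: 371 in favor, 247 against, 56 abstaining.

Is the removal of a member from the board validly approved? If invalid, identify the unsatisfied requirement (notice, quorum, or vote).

Invalid — quorum requirement not satisfied.

Notice: 15 days given; 14 required. Satisfied.
Quorum: 15% of 4,494 = 674.10, rounded up to 675; 674 present. Not satisfied.
Vote: requires three-fifths of the votes cast (674 − 56 abstaining = 618); 3/5 of 618 = 370.80, rounded up to 371, so 371 needed; 371 in favor. Satisfied.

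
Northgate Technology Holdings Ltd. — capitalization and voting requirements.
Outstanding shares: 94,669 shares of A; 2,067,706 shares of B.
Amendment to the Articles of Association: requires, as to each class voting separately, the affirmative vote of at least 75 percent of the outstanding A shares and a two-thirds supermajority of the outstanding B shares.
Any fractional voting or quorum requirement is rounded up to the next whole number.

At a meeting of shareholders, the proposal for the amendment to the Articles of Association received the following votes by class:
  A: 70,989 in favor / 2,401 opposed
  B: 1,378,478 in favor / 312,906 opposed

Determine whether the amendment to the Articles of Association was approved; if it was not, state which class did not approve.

A: 3/4 of 94669 = 71001.75, rounded up to 71002; 71,002 required, 70,989 in favor — not approved.
B: 2/3 of 2067706 = 1378470.67, rounded up to 1378471; 1,378,471 required, 1,378,478 in favor — approved.

Not approved — the A shares did not give the required vote.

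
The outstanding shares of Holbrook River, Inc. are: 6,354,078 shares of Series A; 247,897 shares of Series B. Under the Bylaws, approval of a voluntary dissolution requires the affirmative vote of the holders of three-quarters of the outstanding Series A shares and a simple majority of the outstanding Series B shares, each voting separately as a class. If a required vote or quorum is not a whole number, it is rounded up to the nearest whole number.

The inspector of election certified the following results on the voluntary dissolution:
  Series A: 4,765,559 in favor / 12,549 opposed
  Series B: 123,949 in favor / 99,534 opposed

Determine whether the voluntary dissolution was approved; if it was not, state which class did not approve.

Series A: 3/4 of 6354078 = 4765558.50, rounded up to 4765559; 4,765,559 required, 4,765,559 in favor — approved.
Series B: a majority of 247897 is 123949; 123,949 required, 123,949 in favor — approved.

Approved — every class gave the required vote.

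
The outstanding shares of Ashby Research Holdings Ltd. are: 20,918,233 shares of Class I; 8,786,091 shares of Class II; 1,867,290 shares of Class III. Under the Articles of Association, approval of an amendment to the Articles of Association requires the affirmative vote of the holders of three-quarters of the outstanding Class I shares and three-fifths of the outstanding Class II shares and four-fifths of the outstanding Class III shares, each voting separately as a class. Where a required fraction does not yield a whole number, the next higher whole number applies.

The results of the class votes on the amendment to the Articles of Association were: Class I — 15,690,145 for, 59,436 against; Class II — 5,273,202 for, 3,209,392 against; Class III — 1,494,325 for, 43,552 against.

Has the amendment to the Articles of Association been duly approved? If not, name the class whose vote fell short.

Approved — every class gave the required vote.

Class I: 3/4 of 20918233 = 15688674.75, rounded up to 15688675; 15,688,675 required, 15,690,145 in favor — approved.
Class II: 3/5 of 8786091 = 5271654.60, rounded up to 5271655; 5,271,655 required, 5,273,202 in favor — approved.
Class III: 4/5 of 1867290 = 1493832; 1,493,832 required, 1,494,325 in favor — approved.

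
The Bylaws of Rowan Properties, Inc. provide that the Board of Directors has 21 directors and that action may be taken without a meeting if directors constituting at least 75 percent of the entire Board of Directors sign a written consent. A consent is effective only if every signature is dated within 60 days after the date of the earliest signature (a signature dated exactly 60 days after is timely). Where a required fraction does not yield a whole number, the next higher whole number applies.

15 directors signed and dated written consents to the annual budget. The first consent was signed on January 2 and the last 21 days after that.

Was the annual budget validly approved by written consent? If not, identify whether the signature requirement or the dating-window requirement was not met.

Not effective — insufficient signatures.

Signatures required: at least 75 percent of 21 — 3/4 of 21 = 15.75, rounded up to 16, so 16 needed; 15 signed. Insufficient.
Dating window: the latest signature is 21 days after the earliest; the limit is 60 days. Within the window.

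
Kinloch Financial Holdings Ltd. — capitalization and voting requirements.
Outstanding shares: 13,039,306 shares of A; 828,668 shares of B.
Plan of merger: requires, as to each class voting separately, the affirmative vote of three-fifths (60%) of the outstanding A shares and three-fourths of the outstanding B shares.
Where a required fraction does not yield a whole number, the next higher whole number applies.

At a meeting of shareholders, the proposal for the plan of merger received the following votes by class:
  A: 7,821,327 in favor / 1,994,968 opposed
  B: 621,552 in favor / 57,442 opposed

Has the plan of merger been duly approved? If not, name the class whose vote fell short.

A: 3/5 of 13039306 = 7823583.60, rounded up to 7823584; 7,823,584 required, 7,821,327 in favor — not approved.
B: 3/4 of 828668 = 621501; 621,501 required, 621,552 in favor — approved.

Not approved — the A shares did not give the required vote.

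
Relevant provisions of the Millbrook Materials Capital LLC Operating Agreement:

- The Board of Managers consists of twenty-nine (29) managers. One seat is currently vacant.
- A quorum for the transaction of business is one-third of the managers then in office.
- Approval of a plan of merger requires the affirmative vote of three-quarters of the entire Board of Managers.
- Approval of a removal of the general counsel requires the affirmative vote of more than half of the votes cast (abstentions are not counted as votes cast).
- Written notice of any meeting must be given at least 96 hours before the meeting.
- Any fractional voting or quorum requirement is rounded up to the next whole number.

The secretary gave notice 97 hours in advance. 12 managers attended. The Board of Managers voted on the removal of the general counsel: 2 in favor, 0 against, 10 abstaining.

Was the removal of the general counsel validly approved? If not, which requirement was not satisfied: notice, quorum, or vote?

Valid — all requirements satisfied.

Notice: 97 hours given; 96 required (97 ≥ 96). Satisfied.
Quorum: 12 present; quorum is 10. Satisfied.
Vote: the removal of the general counsel requires a majority of the votes cast (12 present − 10 abstaining = 2). A majority of 2 is 2, so 2 affirmative votes are needed; 2 voted in favor. Satisfied.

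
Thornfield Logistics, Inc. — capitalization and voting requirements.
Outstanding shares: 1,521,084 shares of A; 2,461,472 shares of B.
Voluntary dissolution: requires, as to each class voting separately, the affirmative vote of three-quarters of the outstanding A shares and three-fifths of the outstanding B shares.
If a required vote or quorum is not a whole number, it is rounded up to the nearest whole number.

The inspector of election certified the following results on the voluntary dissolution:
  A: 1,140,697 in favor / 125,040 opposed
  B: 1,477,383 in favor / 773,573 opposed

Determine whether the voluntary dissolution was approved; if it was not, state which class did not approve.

Not approved — the A shares did not give the required vote.

A: 3/4 of 1521084 = 1140813; 1,140,813 required, 1,140,697 in favor — not approved.
B: 3/5 of 2461472 = 1476883.20, rounded up to 1476884; 1,476,884 required, 1,477,383 in favor — approved.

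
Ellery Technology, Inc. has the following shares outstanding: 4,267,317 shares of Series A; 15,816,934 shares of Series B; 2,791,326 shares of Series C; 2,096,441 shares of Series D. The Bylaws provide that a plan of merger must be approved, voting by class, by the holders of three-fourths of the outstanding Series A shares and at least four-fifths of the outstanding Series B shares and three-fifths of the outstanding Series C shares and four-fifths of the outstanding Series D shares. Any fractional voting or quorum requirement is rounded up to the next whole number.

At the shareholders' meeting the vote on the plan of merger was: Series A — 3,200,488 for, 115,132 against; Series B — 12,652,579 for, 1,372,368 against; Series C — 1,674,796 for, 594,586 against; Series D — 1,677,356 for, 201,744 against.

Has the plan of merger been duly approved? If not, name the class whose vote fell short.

Series A: 3/4 of 4267317 = 3200487.75, rounded up to 3200488; 3,200,488 required, 3,200,488 in favor — approved.
Series B: 4/5 of 15816934 = 12653547.20, rounded up to 12653548; 12,653,548 required, 12,652,579 in favor — not approved.
Series C: 3/5 of 2791326 = 1674795.60, rounded up to 1674796; 1,674,796 required, 1,674,796 in favor — approved.
Series D: 4/5 of 2096441 = 1677152.80, rounded up to 1677153; 1,677,153 required, 1,677,356 in favor — approved.

Not approved — the Series B shares did not give the required vote.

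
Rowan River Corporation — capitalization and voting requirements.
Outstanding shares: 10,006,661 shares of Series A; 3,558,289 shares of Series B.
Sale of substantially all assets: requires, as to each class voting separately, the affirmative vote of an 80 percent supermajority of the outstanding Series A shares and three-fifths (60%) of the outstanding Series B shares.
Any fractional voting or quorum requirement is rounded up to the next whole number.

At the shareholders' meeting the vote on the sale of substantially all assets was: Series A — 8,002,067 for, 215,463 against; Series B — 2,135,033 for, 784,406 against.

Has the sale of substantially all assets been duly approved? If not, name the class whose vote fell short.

Not approved — the Series A shares did not give the required vote.

Series A: 4/5 of 10006661 = 8005328.80, rounded up to 8005329; 8,005,329 required, 8,002,067 in favor — not approved.
Series B: 3/5 of 3558289 = 2134973.40, rounded up to 2134974; 2,134,974 required, 2,135,033 in favor — approved.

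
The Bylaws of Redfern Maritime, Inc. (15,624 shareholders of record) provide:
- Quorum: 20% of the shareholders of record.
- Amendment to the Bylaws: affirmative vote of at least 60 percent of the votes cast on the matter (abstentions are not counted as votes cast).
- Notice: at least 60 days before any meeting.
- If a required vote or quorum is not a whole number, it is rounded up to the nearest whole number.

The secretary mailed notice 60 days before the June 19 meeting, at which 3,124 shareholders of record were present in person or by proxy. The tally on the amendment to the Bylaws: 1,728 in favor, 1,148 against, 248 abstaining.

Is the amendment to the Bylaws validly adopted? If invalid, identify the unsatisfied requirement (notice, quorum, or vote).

Invalid — quorum requirement not satisfied.

Notice: 60 days given; 60 required. Satisfied.
Quorum: 20% of 15,624 = 3,124.80, rounded up to 3,125; 3,124 present. Not satisfied.
Vote: requires three-fifths of the votes cast (3,124 − 248 abstaining = 2,876); 3/5 of 2876 = 1725.60, rounded up to 1726, so 1,726 needed; 1,728 in favor. Satisfied.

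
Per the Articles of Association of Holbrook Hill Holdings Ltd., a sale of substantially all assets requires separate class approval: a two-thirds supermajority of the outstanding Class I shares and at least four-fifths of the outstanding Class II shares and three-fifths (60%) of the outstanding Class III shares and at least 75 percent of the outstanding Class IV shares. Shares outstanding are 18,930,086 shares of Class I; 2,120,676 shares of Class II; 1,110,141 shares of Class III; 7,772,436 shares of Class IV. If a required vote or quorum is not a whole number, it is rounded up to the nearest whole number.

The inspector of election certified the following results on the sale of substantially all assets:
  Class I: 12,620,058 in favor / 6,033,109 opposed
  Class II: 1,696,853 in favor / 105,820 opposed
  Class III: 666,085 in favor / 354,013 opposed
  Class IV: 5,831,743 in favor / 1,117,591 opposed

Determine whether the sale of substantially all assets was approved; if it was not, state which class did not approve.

Class I: 2/3 of 18930086 = 12620057.33, rounded up to 12620058; 12,620,058 required, 12,620,058 in favor — approved.
Class II: 4/5 of 2120676 = 1696540.80, rounded up to 1696541; 1,696,541 required, 1,696,853 in favor — approved.
Class III: 3/5 of 1110141 = 666084.60, rounded up to 666085; 666,085 required, 666,085 in favor — approved.
Class IV: 3/4 of 7772436 = 5829327; 5,829,327 required, 5,831,743 in favor — approved.

Approved — every class gave the required vote.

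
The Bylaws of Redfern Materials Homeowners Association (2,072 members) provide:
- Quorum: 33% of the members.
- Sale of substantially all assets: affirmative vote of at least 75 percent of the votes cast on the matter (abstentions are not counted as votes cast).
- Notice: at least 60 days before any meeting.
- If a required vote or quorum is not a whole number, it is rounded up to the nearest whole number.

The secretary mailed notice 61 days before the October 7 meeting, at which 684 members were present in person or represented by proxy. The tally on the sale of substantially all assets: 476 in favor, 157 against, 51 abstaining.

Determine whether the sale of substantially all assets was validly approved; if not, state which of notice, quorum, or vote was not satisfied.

Valid — all requirements satisfied.

Notice: 61 days given; 60 required. Satisfied.
Quorum: 33% of 2,072 = 683.76, rounded up to 684; 684 present. Satisfied.
Vote: requires three-fourths of the votes cast (684 − 51 abstaining = 633); 3/4 of 633 = 474.75, rounded up to 475, so 475 needed; 476 in favor. Satisfied.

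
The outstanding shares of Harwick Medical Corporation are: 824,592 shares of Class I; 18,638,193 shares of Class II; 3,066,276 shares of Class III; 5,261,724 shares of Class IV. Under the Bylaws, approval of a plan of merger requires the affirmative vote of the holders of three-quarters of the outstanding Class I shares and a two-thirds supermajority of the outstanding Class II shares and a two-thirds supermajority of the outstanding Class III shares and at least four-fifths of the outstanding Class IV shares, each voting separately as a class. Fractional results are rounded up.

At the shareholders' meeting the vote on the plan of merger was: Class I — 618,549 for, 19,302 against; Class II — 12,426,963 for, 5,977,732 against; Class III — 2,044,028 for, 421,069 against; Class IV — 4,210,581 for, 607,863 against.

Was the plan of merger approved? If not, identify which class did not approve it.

Class I: 3/4 of 824592 = 618444; 618,444 required, 618,549 in favor — approved.
Class II: 2/3 of 18638193 = 12425462; 12,425,462 required, 12,426,963 in favor — approved.
Class III: 2/3 of 3066276 = 2044184; 2,044,184 required, 2,044,028 in favor — not approved.
Class IV: 4/5 of 5261724 = 4209379.20, rounded up to 4209380; 4,209,380 required, 4,210,581 in favor — approved.

Not approved — the Class III shares did not give the required vote.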